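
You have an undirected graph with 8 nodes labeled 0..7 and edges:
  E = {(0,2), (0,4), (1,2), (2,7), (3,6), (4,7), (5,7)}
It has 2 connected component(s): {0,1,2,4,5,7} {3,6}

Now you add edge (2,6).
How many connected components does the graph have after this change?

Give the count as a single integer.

Answer: 1

Derivation:
Initial component count: 2
Add (2,6): merges two components. Count decreases: 2 -> 1.
New component count: 1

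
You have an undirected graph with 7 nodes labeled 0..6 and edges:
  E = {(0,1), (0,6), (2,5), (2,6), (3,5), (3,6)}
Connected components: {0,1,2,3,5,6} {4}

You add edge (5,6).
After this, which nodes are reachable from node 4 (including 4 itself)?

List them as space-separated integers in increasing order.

Before: nodes reachable from 4: {4}
Adding (5,6): both endpoints already in same component. Reachability from 4 unchanged.
After: nodes reachable from 4: {4}

Answer: 4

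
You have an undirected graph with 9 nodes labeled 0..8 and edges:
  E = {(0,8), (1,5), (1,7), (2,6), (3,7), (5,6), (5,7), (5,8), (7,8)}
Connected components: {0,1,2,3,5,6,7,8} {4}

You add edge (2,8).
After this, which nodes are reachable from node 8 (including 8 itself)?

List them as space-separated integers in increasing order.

Before: nodes reachable from 8: {0,1,2,3,5,6,7,8}
Adding (2,8): both endpoints already in same component. Reachability from 8 unchanged.
After: nodes reachable from 8: {0,1,2,3,5,6,7,8}

Answer: 0 1 2 3 5 6 7 8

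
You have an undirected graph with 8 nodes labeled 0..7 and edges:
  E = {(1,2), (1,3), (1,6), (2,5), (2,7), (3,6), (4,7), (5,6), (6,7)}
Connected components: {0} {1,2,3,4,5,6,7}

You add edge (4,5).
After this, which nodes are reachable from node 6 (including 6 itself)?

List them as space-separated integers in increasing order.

Answer: 1 2 3 4 5 6 7

Derivation:
Before: nodes reachable from 6: {1,2,3,4,5,6,7}
Adding (4,5): both endpoints already in same component. Reachability from 6 unchanged.
After: nodes reachable from 6: {1,2,3,4,5,6,7}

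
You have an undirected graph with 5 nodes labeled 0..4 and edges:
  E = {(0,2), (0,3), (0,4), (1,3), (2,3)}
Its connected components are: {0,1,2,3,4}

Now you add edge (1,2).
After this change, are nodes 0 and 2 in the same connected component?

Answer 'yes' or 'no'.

Initial components: {0,1,2,3,4}
Adding edge (1,2): both already in same component {0,1,2,3,4}. No change.
New components: {0,1,2,3,4}
Are 0 and 2 in the same component? yes

Answer: yes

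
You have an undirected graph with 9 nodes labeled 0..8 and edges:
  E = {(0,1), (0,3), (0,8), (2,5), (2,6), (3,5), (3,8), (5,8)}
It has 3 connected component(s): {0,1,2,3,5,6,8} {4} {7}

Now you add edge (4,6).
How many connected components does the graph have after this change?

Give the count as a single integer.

Initial component count: 3
Add (4,6): merges two components. Count decreases: 3 -> 2.
New component count: 2

Answer: 2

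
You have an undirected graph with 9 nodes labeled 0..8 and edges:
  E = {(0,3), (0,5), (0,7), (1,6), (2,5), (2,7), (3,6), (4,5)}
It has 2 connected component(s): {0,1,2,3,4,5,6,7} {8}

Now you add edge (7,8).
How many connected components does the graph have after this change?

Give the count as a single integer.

Initial component count: 2
Add (7,8): merges two components. Count decreases: 2 -> 1.
New component count: 1

Answer: 1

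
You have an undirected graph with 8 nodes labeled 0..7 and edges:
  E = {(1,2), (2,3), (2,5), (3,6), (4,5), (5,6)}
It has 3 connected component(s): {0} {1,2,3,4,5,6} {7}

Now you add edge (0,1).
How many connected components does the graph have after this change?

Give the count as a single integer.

Answer: 2

Derivation:
Initial component count: 3
Add (0,1): merges two components. Count decreases: 3 -> 2.
New component count: 2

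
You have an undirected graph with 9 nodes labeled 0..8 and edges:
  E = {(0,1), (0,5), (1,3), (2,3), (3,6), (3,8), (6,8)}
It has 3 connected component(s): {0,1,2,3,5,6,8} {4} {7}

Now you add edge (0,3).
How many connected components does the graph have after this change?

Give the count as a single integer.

Answer: 3

Derivation:
Initial component count: 3
Add (0,3): endpoints already in same component. Count unchanged: 3.
New component count: 3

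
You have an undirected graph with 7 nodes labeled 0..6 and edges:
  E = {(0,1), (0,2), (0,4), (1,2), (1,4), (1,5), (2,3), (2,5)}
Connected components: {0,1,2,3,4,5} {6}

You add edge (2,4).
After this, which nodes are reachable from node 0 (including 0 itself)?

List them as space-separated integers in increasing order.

Before: nodes reachable from 0: {0,1,2,3,4,5}
Adding (2,4): both endpoints already in same component. Reachability from 0 unchanged.
After: nodes reachable from 0: {0,1,2,3,4,5}

Answer: 0 1 2 3 4 5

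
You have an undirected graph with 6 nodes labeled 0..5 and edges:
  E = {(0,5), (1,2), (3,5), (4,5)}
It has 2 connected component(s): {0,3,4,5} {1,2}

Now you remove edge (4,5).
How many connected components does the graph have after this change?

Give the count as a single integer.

Answer: 3

Derivation:
Initial component count: 2
Remove (4,5): it was a bridge. Count increases: 2 -> 3.
  After removal, components: {0,3,5} {1,2} {4}
New component count: 3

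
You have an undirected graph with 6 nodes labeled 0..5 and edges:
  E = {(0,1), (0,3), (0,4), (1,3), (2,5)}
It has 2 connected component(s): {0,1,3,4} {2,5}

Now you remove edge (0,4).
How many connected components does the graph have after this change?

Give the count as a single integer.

Answer: 3

Derivation:
Initial component count: 2
Remove (0,4): it was a bridge. Count increases: 2 -> 3.
  After removal, components: {0,1,3} {2,5} {4}
New component count: 3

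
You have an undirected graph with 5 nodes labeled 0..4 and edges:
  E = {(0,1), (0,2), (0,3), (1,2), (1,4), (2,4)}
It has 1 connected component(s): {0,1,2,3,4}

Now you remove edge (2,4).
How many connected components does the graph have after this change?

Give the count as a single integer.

Initial component count: 1
Remove (2,4): not a bridge. Count unchanged: 1.
  After removal, components: {0,1,2,3,4}
New component count: 1

Answer: 1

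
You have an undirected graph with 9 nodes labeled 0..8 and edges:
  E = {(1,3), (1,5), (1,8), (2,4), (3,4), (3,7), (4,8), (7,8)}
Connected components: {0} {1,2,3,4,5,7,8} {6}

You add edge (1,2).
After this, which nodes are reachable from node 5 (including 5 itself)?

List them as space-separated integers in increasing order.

Before: nodes reachable from 5: {1,2,3,4,5,7,8}
Adding (1,2): both endpoints already in same component. Reachability from 5 unchanged.
After: nodes reachable from 5: {1,2,3,4,5,7,8}

Answer: 1 2 3 4 5 7 8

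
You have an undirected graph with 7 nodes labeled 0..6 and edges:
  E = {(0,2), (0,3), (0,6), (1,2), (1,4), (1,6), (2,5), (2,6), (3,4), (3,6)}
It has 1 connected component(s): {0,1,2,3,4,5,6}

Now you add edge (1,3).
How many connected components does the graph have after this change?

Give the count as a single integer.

Initial component count: 1
Add (1,3): endpoints already in same component. Count unchanged: 1.
New component count: 1

Answer: 1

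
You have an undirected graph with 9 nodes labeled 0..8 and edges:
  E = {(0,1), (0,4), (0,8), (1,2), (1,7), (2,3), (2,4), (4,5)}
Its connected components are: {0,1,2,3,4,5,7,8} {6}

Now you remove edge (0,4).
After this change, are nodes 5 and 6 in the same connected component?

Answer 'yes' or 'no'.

Answer: no

Derivation:
Initial components: {0,1,2,3,4,5,7,8} {6}
Removing edge (0,4): not a bridge — component count unchanged at 2.
New components: {0,1,2,3,4,5,7,8} {6}
Are 5 and 6 in the same component? no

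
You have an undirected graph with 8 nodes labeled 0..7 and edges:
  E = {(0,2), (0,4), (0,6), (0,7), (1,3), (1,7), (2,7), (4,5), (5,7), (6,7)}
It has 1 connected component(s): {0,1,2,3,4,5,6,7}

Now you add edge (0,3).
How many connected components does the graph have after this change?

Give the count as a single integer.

Initial component count: 1
Add (0,3): endpoints already in same component. Count unchanged: 1.
New component count: 1

Answer: 1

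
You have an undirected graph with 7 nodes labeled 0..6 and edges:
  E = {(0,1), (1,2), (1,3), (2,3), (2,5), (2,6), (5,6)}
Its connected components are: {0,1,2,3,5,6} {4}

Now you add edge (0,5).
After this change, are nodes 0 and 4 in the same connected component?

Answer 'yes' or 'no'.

Initial components: {0,1,2,3,5,6} {4}
Adding edge (0,5): both already in same component {0,1,2,3,5,6}. No change.
New components: {0,1,2,3,5,6} {4}
Are 0 and 4 in the same component? no

Answer: no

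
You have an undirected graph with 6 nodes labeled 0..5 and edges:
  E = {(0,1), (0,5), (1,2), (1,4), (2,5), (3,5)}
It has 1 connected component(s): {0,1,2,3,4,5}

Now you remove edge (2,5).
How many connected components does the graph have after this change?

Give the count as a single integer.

Initial component count: 1
Remove (2,5): not a bridge. Count unchanged: 1.
  After removal, components: {0,1,2,3,4,5}
New component count: 1

Answer: 1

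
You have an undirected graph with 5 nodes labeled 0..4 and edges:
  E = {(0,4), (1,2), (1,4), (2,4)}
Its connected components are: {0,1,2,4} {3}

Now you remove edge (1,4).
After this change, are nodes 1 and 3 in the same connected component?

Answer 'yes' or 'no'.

Initial components: {0,1,2,4} {3}
Removing edge (1,4): not a bridge — component count unchanged at 2.
New components: {0,1,2,4} {3}
Are 1 and 3 in the same component? no

Answer: no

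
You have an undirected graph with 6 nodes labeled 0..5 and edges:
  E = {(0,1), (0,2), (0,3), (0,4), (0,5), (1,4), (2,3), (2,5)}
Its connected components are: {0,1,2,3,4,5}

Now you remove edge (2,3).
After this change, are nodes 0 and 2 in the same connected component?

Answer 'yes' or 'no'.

Initial components: {0,1,2,3,4,5}
Removing edge (2,3): not a bridge — component count unchanged at 1.
New components: {0,1,2,3,4,5}
Are 0 and 2 in the same component? yes

Answer: yes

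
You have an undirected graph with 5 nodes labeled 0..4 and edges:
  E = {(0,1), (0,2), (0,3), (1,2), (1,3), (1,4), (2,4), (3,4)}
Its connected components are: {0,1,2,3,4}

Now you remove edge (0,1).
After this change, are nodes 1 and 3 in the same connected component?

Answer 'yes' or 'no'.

Answer: yes

Derivation:
Initial components: {0,1,2,3,4}
Removing edge (0,1): not a bridge — component count unchanged at 1.
New components: {0,1,2,3,4}
Are 1 and 3 in the same component? yes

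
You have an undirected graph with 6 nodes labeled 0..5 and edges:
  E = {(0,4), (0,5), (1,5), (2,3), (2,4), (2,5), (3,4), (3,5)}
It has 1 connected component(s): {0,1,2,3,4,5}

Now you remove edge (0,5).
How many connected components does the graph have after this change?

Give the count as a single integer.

Answer: 1

Derivation:
Initial component count: 1
Remove (0,5): not a bridge. Count unchanged: 1.
  After removal, components: {0,1,2,3,4,5}
New component count: 1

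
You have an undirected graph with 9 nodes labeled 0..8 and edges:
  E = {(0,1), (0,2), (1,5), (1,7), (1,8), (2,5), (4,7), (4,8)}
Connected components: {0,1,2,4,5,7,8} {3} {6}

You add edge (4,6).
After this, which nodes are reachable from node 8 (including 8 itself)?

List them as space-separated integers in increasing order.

Answer: 0 1 2 4 5 6 7 8

Derivation:
Before: nodes reachable from 8: {0,1,2,4,5,7,8}
Adding (4,6): merges 8's component with another. Reachability grows.
After: nodes reachable from 8: {0,1,2,4,5,6,7,8}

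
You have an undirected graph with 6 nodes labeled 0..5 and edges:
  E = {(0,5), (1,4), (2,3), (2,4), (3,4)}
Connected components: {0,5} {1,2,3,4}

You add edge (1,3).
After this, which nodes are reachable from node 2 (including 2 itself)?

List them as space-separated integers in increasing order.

Answer: 1 2 3 4

Derivation:
Before: nodes reachable from 2: {1,2,3,4}
Adding (1,3): both endpoints already in same component. Reachability from 2 unchanged.
After: nodes reachable from 2: {1,2,3,4}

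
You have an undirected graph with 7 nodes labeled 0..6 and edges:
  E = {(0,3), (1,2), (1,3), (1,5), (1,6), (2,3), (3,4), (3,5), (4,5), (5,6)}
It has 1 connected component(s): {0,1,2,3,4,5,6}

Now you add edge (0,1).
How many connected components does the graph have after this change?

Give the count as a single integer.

Initial component count: 1
Add (0,1): endpoints already in same component. Count unchanged: 1.
New component count: 1

Answer: 1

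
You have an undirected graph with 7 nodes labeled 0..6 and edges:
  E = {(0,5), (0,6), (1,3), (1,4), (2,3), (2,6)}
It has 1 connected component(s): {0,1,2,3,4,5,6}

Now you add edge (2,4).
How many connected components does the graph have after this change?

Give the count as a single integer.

Answer: 1

Derivation:
Initial component count: 1
Add (2,4): endpoints already in same component. Count unchanged: 1.
New component count: 1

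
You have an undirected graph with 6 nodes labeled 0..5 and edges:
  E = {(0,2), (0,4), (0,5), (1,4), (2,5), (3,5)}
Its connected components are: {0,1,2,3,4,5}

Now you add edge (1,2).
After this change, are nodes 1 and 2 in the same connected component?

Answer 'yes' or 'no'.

Answer: yes

Derivation:
Initial components: {0,1,2,3,4,5}
Adding edge (1,2): both already in same component {0,1,2,3,4,5}. No change.
New components: {0,1,2,3,4,5}
Are 1 and 2 in the same component? yes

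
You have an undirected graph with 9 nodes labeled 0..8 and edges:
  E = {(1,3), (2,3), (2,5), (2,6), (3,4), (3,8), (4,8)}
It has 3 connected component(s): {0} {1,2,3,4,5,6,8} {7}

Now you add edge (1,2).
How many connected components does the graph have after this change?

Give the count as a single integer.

Initial component count: 3
Add (1,2): endpoints already in same component. Count unchanged: 3.
New component count: 3

Answer: 3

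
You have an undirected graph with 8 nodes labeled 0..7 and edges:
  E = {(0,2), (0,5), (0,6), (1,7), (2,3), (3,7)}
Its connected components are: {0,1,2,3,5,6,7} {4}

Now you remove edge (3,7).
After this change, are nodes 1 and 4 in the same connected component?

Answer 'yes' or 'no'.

Initial components: {0,1,2,3,5,6,7} {4}
Removing edge (3,7): it was a bridge — component count 2 -> 3.
New components: {0,2,3,5,6} {1,7} {4}
Are 1 and 4 in the same component? no

Answer: no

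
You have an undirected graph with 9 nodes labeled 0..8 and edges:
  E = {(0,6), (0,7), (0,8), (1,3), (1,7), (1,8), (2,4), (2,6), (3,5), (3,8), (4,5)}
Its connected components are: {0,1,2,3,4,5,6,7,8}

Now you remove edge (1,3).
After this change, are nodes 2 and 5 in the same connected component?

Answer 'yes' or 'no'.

Answer: yes

Derivation:
Initial components: {0,1,2,3,4,5,6,7,8}
Removing edge (1,3): not a bridge — component count unchanged at 1.
New components: {0,1,2,3,4,5,6,7,8}
Are 2 and 5 in the same component? yes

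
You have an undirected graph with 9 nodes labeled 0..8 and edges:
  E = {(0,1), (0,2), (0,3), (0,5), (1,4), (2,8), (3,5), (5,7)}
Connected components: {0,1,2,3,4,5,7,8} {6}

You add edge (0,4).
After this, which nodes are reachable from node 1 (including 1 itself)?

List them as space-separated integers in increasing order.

Before: nodes reachable from 1: {0,1,2,3,4,5,7,8}
Adding (0,4): both endpoints already in same component. Reachability from 1 unchanged.
After: nodes reachable from 1: {0,1,2,3,4,5,7,8}

Answer: 0 1 2 3 4 5 7 8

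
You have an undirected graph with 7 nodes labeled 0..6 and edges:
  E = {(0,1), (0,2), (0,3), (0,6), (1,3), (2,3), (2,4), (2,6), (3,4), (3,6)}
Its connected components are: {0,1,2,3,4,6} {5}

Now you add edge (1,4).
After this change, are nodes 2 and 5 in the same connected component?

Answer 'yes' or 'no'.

Initial components: {0,1,2,3,4,6} {5}
Adding edge (1,4): both already in same component {0,1,2,3,4,6}. No change.
New components: {0,1,2,3,4,6} {5}
Are 2 and 5 in the same component? no

Answer: no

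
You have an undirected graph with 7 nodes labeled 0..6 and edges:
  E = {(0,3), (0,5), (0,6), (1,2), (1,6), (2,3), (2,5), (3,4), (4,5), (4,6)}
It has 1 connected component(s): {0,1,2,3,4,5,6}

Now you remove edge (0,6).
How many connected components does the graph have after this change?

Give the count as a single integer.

Initial component count: 1
Remove (0,6): not a bridge. Count unchanged: 1.
  After removal, components: {0,1,2,3,4,5,6}
New component count: 1

Answer: 1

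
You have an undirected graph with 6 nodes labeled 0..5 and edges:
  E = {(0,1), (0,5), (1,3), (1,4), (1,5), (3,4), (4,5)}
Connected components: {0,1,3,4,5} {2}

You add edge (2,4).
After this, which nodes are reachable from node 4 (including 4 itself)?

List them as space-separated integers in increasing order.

Before: nodes reachable from 4: {0,1,3,4,5}
Adding (2,4): merges 4's component with another. Reachability grows.
After: nodes reachable from 4: {0,1,2,3,4,5}

Answer: 0 1 2 3 4 5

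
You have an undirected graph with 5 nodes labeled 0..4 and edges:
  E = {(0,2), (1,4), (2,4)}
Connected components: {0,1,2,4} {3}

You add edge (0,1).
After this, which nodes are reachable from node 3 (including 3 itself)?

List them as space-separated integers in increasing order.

Answer: 3

Derivation:
Before: nodes reachable from 3: {3}
Adding (0,1): both endpoints already in same component. Reachability from 3 unchanged.
After: nodes reachable from 3: {3}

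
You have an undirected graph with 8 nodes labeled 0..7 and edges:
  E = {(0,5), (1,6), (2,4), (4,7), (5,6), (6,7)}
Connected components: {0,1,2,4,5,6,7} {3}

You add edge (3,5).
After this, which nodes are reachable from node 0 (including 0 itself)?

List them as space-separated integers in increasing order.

Before: nodes reachable from 0: {0,1,2,4,5,6,7}
Adding (3,5): merges 0's component with another. Reachability grows.
After: nodes reachable from 0: {0,1,2,3,4,5,6,7}

Answer: 0 1 2 3 4 5 6 7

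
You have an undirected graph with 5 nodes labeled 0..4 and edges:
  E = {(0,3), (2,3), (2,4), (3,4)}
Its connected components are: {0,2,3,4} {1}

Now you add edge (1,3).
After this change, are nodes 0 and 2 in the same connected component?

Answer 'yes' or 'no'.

Initial components: {0,2,3,4} {1}
Adding edge (1,3): merges {1} and {0,2,3,4}.
New components: {0,1,2,3,4}
Are 0 and 2 in the same component? yes

Answer: yes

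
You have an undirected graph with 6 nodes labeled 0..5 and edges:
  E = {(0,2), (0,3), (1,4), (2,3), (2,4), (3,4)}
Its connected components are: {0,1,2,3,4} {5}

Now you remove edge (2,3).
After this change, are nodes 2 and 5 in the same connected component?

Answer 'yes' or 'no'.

Initial components: {0,1,2,3,4} {5}
Removing edge (2,3): not a bridge — component count unchanged at 2.
New components: {0,1,2,3,4} {5}
Are 2 and 5 in the same component? no

Answer: no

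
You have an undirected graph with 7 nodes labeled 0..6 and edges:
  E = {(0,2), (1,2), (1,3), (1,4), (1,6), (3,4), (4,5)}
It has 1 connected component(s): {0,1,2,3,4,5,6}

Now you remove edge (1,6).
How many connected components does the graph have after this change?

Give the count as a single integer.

Answer: 2

Derivation:
Initial component count: 1
Remove (1,6): it was a bridge. Count increases: 1 -> 2.
  After removal, components: {0,1,2,3,4,5} {6}
New component count: 2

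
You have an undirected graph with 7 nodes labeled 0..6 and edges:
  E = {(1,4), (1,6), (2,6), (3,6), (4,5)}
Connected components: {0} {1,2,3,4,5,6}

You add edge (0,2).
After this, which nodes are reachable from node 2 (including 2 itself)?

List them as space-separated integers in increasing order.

Answer: 0 1 2 3 4 5 6

Derivation:
Before: nodes reachable from 2: {1,2,3,4,5,6}
Adding (0,2): merges 2's component with another. Reachability grows.
After: nodes reachable from 2: {0,1,2,3,4,5,6}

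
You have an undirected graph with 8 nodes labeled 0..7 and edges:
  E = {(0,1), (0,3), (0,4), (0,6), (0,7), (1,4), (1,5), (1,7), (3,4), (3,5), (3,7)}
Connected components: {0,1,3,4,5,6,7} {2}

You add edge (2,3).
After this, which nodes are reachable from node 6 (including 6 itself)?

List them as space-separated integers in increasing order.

Before: nodes reachable from 6: {0,1,3,4,5,6,7}
Adding (2,3): merges 6's component with another. Reachability grows.
After: nodes reachable from 6: {0,1,2,3,4,5,6,7}

Answer: 0 1 2 3 4 5 6 7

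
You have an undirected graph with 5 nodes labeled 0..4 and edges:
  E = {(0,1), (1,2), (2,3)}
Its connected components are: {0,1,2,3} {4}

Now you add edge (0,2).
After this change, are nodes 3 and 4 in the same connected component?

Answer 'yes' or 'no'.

Answer: no

Derivation:
Initial components: {0,1,2,3} {4}
Adding edge (0,2): both already in same component {0,1,2,3}. No change.
New components: {0,1,2,3} {4}
Are 3 and 4 in the same component? no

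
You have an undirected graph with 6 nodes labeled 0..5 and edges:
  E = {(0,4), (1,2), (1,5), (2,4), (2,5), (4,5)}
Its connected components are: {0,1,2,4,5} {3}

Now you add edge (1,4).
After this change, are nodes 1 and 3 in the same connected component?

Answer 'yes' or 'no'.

Initial components: {0,1,2,4,5} {3}
Adding edge (1,4): both already in same component {0,1,2,4,5}. No change.
New components: {0,1,2,4,5} {3}
Are 1 and 3 in the same component? no

Answer: no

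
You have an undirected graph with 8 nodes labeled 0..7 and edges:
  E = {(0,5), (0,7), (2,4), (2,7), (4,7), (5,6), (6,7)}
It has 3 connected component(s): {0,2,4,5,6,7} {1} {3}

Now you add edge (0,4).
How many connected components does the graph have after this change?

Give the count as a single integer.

Answer: 3

Derivation:
Initial component count: 3
Add (0,4): endpoints already in same component. Count unchanged: 3.
New component count: 3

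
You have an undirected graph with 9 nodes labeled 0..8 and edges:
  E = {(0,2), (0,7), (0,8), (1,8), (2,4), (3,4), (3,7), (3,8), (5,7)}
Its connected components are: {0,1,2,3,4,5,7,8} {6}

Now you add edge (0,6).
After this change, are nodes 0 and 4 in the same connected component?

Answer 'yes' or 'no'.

Answer: yes

Derivation:
Initial components: {0,1,2,3,4,5,7,8} {6}
Adding edge (0,6): merges {0,1,2,3,4,5,7,8} and {6}.
New components: {0,1,2,3,4,5,6,7,8}
Are 0 and 4 in the same component? yes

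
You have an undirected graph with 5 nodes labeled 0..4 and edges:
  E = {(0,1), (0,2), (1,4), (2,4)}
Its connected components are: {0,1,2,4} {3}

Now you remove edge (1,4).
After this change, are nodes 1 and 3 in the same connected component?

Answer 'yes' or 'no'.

Initial components: {0,1,2,4} {3}
Removing edge (1,4): not a bridge — component count unchanged at 2.
New components: {0,1,2,4} {3}
Are 1 and 3 in the same component? no

Answer: no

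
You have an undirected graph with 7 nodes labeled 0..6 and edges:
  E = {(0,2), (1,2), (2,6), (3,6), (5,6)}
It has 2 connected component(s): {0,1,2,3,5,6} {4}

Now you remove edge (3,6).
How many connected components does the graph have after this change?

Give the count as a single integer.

Answer: 3

Derivation:
Initial component count: 2
Remove (3,6): it was a bridge. Count increases: 2 -> 3.
  After removal, components: {0,1,2,5,6} {3} {4}
New component count: 3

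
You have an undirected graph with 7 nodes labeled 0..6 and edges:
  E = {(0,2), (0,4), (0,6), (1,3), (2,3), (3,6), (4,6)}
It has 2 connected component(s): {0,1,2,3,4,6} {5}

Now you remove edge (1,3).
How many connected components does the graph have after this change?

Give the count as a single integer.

Answer: 3

Derivation:
Initial component count: 2
Remove (1,3): it was a bridge. Count increases: 2 -> 3.
  After removal, components: {0,2,3,4,6} {1} {5}
New component count: 3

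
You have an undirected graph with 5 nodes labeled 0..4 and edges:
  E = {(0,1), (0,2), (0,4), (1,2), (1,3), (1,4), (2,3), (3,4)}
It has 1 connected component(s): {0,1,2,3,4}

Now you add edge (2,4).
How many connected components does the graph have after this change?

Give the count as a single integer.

Answer: 1

Derivation:
Initial component count: 1
Add (2,4): endpoints already in same component. Count unchanged: 1.
New component count: 1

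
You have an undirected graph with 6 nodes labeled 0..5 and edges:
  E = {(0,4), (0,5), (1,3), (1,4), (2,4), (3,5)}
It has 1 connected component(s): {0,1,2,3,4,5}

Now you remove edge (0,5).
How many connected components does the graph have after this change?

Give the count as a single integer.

Answer: 1

Derivation:
Initial component count: 1
Remove (0,5): not a bridge. Count unchanged: 1.
  After removal, components: {0,1,2,3,4,5}
New component count: 1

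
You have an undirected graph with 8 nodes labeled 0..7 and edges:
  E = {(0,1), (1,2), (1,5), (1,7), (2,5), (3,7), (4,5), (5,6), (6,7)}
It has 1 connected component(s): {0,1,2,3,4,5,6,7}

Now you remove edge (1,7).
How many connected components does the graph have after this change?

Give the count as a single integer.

Answer: 1

Derivation:
Initial component count: 1
Remove (1,7): not a bridge. Count unchanged: 1.
  After removal, components: {0,1,2,3,4,5,6,7}
New component count: 1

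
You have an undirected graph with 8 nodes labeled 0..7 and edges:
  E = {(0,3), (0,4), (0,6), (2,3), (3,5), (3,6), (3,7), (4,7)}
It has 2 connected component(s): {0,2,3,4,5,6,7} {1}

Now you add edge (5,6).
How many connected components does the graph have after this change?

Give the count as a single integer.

Answer: 2

Derivation:
Initial component count: 2
Add (5,6): endpoints already in same component. Count unchanged: 2.
New component count: 2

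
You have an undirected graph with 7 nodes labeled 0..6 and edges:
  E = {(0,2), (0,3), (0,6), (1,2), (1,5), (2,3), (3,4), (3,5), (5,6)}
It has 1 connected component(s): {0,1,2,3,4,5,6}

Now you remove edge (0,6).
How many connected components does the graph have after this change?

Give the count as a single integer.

Initial component count: 1
Remove (0,6): not a bridge. Count unchanged: 1.
  After removal, components: {0,1,2,3,4,5,6}
New component count: 1

Answer: 1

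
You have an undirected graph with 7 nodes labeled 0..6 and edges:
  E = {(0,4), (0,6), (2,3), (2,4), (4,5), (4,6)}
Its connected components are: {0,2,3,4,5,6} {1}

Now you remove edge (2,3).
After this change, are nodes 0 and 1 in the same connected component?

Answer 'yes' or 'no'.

Answer: no

Derivation:
Initial components: {0,2,3,4,5,6} {1}
Removing edge (2,3): it was a bridge — component count 2 -> 3.
New components: {0,2,4,5,6} {1} {3}
Are 0 and 1 in the same component? no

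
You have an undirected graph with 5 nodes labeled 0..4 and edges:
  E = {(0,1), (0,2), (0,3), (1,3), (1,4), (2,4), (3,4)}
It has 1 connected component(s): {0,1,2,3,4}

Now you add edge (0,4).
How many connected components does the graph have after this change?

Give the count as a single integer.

Initial component count: 1
Add (0,4): endpoints already in same component. Count unchanged: 1.
New component count: 1

Answer: 1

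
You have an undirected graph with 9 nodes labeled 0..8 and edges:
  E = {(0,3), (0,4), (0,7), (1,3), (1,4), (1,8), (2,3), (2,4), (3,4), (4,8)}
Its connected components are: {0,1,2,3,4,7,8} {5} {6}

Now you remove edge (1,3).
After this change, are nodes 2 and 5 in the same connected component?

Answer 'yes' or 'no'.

Initial components: {0,1,2,3,4,7,8} {5} {6}
Removing edge (1,3): not a bridge — component count unchanged at 3.
New components: {0,1,2,3,4,7,8} {5} {6}
Are 2 and 5 in the same component? no

Answer: no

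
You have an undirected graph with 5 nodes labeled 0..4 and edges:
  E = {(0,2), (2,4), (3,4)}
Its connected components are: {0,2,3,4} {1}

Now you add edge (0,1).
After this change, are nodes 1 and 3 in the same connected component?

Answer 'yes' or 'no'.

Initial components: {0,2,3,4} {1}
Adding edge (0,1): merges {0,2,3,4} and {1}.
New components: {0,1,2,3,4}
Are 1 and 3 in the same component? yes

Answer: yes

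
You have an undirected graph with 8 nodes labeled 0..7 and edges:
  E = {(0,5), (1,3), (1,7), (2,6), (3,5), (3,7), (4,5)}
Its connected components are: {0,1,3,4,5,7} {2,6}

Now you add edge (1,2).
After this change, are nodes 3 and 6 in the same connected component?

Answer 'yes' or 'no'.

Answer: yes

Derivation:
Initial components: {0,1,3,4,5,7} {2,6}
Adding edge (1,2): merges {0,1,3,4,5,7} and {2,6}.
New components: {0,1,2,3,4,5,6,7}
Are 3 and 6 in the same component? yes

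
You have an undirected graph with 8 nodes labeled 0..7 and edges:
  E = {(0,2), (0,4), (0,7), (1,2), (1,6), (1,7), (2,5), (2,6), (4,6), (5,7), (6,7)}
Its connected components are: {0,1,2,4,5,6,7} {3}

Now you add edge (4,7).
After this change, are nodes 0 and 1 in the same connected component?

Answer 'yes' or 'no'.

Answer: yes

Derivation:
Initial components: {0,1,2,4,5,6,7} {3}
Adding edge (4,7): both already in same component {0,1,2,4,5,6,7}. No change.
New components: {0,1,2,4,5,6,7} {3}
Are 0 and 1 in the same component? yes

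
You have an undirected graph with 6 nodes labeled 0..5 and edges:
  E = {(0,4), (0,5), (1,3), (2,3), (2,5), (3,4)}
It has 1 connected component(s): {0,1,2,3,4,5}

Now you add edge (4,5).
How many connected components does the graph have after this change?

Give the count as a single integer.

Answer: 1

Derivation:
Initial component count: 1
Add (4,5): endpoints already in same component. Count unchanged: 1.
New component count: 1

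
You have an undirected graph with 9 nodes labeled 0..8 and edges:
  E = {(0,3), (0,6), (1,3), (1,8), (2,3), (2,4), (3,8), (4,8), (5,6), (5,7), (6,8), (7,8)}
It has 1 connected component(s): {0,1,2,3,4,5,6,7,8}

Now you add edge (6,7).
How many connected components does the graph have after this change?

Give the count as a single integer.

Initial component count: 1
Add (6,7): endpoints already in same component. Count unchanged: 1.
New component count: 1

Answer: 1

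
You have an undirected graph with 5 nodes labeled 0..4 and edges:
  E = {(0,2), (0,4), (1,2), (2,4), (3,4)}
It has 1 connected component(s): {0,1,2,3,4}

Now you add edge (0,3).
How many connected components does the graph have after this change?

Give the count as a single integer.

Initial component count: 1
Add (0,3): endpoints already in same component. Count unchanged: 1.
New component count: 1

Answer: 1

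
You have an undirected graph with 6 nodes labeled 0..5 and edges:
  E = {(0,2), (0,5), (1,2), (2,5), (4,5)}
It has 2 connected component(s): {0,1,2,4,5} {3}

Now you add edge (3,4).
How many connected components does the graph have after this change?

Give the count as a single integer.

Answer: 1

Derivation:
Initial component count: 2
Add (3,4): merges two components. Count decreases: 2 -> 1.
New component count: 1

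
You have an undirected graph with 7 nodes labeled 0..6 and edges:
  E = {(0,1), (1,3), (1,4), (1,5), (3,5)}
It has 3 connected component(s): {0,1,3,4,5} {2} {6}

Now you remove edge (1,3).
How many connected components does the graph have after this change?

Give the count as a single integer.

Initial component count: 3
Remove (1,3): not a bridge. Count unchanged: 3.
  After removal, components: {0,1,3,4,5} {2} {6}
New component count: 3

Answer: 3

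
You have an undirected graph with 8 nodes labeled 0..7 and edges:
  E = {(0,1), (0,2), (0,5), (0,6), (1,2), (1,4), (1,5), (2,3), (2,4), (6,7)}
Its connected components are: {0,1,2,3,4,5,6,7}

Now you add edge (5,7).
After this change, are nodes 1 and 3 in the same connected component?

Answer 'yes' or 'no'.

Answer: yes

Derivation:
Initial components: {0,1,2,3,4,5,6,7}
Adding edge (5,7): both already in same component {0,1,2,3,4,5,6,7}. No change.
New components: {0,1,2,3,4,5,6,7}
Are 1 and 3 in the same component? yes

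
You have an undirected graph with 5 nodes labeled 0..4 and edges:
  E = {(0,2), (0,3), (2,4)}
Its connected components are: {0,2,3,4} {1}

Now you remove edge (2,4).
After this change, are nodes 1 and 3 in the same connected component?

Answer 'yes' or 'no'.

Initial components: {0,2,3,4} {1}
Removing edge (2,4): it was a bridge — component count 2 -> 3.
New components: {0,2,3} {1} {4}
Are 1 and 3 in the same component? no

Answer: no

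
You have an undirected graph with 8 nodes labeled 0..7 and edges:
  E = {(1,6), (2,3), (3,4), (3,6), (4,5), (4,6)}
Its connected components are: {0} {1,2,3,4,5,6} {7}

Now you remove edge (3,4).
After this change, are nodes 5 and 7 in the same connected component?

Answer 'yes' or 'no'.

Initial components: {0} {1,2,3,4,5,6} {7}
Removing edge (3,4): not a bridge — component count unchanged at 3.
New components: {0} {1,2,3,4,5,6} {7}
Are 5 and 7 in the same component? no

Answer: no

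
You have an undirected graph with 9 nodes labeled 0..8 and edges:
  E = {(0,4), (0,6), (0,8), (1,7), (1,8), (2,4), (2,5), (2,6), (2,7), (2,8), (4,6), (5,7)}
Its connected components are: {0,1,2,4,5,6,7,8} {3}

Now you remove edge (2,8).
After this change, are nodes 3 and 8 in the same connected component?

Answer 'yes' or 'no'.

Initial components: {0,1,2,4,5,6,7,8} {3}
Removing edge (2,8): not a bridge — component count unchanged at 2.
New components: {0,1,2,4,5,6,7,8} {3}
Are 3 and 8 in the same component? no

Answer: no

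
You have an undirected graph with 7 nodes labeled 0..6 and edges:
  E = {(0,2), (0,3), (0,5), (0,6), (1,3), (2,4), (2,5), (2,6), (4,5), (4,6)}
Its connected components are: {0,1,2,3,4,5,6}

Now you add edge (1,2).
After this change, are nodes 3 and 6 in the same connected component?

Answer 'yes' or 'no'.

Initial components: {0,1,2,3,4,5,6}
Adding edge (1,2): both already in same component {0,1,2,3,4,5,6}. No change.
New components: {0,1,2,3,4,5,6}
Are 3 and 6 in the same component? yes

Answer: yes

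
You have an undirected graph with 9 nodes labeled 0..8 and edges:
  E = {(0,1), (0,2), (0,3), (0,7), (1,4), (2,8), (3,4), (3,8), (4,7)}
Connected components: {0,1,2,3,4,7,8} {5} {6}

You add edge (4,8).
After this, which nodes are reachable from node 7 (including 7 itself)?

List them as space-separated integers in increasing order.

Before: nodes reachable from 7: {0,1,2,3,4,7,8}
Adding (4,8): both endpoints already in same component. Reachability from 7 unchanged.
After: nodes reachable from 7: {0,1,2,3,4,7,8}

Answer: 0 1 2 3 4 7 8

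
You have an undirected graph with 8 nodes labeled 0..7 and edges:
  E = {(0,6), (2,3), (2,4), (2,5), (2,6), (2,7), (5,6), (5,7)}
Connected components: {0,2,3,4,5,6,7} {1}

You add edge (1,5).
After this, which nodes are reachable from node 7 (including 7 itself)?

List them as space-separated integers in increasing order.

Answer: 0 1 2 3 4 5 6 7

Derivation:
Before: nodes reachable from 7: {0,2,3,4,5,6,7}
Adding (1,5): merges 7's component with another. Reachability grows.
After: nodes reachable from 7: {0,1,2,3,4,5,6,7}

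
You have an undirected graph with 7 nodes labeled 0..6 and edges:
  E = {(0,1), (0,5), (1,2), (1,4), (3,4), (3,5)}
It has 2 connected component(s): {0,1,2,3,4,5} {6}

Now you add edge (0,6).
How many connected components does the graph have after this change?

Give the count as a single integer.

Answer: 1

Derivation:
Initial component count: 2
Add (0,6): merges two components. Count decreases: 2 -> 1.
New component count: 1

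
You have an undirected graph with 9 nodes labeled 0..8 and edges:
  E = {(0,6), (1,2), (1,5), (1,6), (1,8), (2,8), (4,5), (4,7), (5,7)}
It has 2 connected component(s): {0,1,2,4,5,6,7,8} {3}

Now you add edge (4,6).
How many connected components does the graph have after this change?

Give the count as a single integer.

Answer: 2

Derivation:
Initial component count: 2
Add (4,6): endpoints already in same component. Count unchanged: 2.
New component count: 2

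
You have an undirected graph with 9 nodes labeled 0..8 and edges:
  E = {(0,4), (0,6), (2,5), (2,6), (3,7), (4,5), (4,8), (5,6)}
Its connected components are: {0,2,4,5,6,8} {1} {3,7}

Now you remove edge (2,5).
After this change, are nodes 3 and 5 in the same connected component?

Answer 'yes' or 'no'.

Answer: no

Derivation:
Initial components: {0,2,4,5,6,8} {1} {3,7}
Removing edge (2,5): not a bridge — component count unchanged at 3.
New components: {0,2,4,5,6,8} {1} {3,7}
Are 3 and 5 in the same component? no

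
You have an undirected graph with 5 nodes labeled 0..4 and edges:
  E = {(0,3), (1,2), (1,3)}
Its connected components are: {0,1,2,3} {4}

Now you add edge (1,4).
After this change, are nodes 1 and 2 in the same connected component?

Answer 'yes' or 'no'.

Answer: yes

Derivation:
Initial components: {0,1,2,3} {4}
Adding edge (1,4): merges {0,1,2,3} and {4}.
New components: {0,1,2,3,4}
Are 1 and 2 in the same component? yes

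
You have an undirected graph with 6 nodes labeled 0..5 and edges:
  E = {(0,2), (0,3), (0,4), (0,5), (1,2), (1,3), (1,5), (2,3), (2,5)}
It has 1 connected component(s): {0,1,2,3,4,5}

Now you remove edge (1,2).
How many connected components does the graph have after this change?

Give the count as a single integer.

Answer: 1

Derivation:
Initial component count: 1
Remove (1,2): not a bridge. Count unchanged: 1.
  After removal, components: {0,1,2,3,4,5}
New component count: 1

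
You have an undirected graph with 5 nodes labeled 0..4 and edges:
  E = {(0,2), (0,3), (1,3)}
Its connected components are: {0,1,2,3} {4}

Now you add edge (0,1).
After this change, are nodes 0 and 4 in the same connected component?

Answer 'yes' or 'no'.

Initial components: {0,1,2,3} {4}
Adding edge (0,1): both already in same component {0,1,2,3}. No change.
New components: {0,1,2,3} {4}
Are 0 and 4 in the same component? no

Answer: no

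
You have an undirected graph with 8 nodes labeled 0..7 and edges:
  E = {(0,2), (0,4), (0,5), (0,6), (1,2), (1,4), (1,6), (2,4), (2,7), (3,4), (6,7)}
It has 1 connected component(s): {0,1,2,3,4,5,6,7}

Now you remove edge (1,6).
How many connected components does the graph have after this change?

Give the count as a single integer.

Initial component count: 1
Remove (1,6): not a bridge. Count unchanged: 1.
  After removal, components: {0,1,2,3,4,5,6,7}
New component count: 1

Answer: 1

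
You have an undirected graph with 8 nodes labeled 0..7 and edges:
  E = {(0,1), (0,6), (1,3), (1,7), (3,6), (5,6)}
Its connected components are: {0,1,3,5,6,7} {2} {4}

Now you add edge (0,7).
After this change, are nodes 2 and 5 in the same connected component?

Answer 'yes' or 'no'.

Initial components: {0,1,3,5,6,7} {2} {4}
Adding edge (0,7): both already in same component {0,1,3,5,6,7}. No change.
New components: {0,1,3,5,6,7} {2} {4}
Are 2 and 5 in the same component? no

Answer: no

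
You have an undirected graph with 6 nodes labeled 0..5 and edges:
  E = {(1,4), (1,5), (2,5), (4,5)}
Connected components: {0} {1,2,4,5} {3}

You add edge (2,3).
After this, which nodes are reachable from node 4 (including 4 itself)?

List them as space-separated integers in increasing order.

Before: nodes reachable from 4: {1,2,4,5}
Adding (2,3): merges 4's component with another. Reachability grows.
After: nodes reachable from 4: {1,2,3,4,5}

Answer: 1 2 3 4 5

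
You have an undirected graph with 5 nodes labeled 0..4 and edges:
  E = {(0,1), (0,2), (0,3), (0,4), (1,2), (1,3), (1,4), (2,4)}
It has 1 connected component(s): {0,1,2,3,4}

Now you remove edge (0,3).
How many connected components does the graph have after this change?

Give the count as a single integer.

Initial component count: 1
Remove (0,3): not a bridge. Count unchanged: 1.
  After removal, components: {0,1,2,3,4}
New component count: 1

Answer: 1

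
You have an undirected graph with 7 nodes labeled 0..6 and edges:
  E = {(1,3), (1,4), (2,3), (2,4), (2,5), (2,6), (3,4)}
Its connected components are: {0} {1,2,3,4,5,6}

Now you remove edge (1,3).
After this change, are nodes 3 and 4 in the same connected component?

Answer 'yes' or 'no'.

Initial components: {0} {1,2,3,4,5,6}
Removing edge (1,3): not a bridge — component count unchanged at 2.
New components: {0} {1,2,3,4,5,6}
Are 3 and 4 in the same component? yes

Answer: yes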